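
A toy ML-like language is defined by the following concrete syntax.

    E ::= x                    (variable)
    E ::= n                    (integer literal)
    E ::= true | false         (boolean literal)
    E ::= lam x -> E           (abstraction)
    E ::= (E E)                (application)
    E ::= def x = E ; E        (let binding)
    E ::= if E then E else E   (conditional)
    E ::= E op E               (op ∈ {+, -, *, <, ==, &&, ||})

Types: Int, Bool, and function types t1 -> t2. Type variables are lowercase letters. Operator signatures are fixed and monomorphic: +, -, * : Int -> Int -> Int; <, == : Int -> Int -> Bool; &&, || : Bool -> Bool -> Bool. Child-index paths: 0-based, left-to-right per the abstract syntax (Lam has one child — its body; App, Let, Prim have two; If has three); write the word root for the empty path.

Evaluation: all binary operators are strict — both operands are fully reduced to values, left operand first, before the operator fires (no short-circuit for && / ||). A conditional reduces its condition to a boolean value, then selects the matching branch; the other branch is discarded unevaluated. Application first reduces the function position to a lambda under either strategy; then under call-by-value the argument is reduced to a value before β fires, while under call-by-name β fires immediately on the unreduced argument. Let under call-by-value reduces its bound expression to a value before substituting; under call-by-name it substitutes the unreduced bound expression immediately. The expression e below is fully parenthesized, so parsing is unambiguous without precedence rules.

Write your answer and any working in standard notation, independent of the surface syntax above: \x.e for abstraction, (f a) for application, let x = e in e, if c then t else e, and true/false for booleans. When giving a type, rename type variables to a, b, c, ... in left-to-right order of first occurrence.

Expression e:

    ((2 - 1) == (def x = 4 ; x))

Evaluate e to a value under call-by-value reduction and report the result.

Answer: false

Working:
step 0: ((2 - 1) == (let x = 4 in x))
step 1: [delta@0] (1 == (let x = 4 in x))
step 2: [let@1] (1 == 4)
step 3: [delta@root] false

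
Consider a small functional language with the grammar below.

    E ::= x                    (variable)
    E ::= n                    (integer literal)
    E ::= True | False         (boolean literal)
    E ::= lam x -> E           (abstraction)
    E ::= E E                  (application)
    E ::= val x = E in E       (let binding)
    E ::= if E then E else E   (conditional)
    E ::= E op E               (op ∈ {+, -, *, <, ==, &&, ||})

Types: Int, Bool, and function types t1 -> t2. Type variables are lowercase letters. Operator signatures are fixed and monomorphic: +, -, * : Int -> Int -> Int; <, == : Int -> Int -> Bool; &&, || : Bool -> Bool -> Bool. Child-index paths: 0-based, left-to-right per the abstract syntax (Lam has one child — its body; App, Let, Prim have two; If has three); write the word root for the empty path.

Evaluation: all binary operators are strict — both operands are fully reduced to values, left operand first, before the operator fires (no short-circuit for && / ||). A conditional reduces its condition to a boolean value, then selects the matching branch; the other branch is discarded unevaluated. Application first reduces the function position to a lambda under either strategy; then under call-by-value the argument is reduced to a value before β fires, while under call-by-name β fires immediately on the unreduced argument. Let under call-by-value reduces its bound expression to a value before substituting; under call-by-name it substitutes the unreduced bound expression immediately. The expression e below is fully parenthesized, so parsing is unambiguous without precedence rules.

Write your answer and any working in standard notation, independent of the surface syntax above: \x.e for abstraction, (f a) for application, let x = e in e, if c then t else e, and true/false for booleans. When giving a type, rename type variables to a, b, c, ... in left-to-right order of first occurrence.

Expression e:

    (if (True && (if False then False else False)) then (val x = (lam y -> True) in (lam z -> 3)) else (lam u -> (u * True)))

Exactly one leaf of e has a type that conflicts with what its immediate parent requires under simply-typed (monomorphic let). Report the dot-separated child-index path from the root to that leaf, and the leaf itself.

Working:
  unify Bool ~ Bool
  unify Bool ~ Bool
  unify Bool ~ Bool
  unify Bool ~ Bool
  unify Bool ~ Bool
\y._ : a -> Bool
let x : a -> Bool
\z._ : b -> Int
u : c
  unify c ~ Int
  unify Bool ~ Int
  FAIL: mismatch Bool ~ Int

Answer: 2.0.1 : true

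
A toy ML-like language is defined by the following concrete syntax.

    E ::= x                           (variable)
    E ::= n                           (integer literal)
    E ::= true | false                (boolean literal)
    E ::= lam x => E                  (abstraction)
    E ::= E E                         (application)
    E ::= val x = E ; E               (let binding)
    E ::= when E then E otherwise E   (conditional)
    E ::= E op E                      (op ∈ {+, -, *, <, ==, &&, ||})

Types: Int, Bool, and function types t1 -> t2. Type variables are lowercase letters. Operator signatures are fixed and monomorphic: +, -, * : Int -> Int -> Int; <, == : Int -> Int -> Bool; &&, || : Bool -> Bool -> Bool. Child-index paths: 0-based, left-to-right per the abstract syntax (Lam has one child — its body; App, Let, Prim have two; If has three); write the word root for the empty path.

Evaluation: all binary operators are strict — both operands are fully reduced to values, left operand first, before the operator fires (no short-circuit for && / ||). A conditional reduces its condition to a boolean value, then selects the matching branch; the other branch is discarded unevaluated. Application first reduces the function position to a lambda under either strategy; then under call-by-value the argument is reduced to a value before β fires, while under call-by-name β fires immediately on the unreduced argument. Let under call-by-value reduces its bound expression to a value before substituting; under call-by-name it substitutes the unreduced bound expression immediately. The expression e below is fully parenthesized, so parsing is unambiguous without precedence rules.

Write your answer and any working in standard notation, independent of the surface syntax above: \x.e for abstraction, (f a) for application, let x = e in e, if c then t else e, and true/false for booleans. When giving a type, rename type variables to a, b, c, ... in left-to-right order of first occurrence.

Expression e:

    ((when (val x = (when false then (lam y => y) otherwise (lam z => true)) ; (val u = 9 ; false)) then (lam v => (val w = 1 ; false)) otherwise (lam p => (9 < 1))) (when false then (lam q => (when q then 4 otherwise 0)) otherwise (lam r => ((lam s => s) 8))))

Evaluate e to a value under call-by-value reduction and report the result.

Trace:
step 0: ((if (let x = (if false then (\y.y) else (\z.true)) in (let u = 9 in false)) then (\v.(let w = 1 in false)) else (\p.(9 < 1))) (if false then (\q.(if q then 4 else 0)) else (\r.((\s.s) 8))))
step 1: [if@0.0.0] ((if (let x = (\z.true) in (let u = 9 in false)) then (\v.(let w = 1 in false)) else (\p.(9 < 1))) (if false then (\q.(if q then 4 else 0)) else (\r.((\s.s) 8))))
step 2: [let@0.0] ((if (let u = 9 in false) then (\v.(let w = 1 in false)) else (\p.(9 < 1))) (if false then (\q.(if q then 4 else 0)) else (\r.((\s.s) 8))))
step 3: [let@0.0] ((if false then (\v.(let w = 1 in false)) else (\p.(9 < 1))) (if false then (\q.(if q then 4 else 0)) else (\r.((\s.s) 8))))
step 4: [if@0] ((\p.(9 < 1)) (if false then (\q.(if q then 4 else 0)) else (\r.((\s.s) 8))))
step 5: [if@1] ((\p.(9 < 1)) (\r.((\s.s) 8)))
step 6: [beta@root] (9 < 1)
step 7: [delta@root] false

Answer: false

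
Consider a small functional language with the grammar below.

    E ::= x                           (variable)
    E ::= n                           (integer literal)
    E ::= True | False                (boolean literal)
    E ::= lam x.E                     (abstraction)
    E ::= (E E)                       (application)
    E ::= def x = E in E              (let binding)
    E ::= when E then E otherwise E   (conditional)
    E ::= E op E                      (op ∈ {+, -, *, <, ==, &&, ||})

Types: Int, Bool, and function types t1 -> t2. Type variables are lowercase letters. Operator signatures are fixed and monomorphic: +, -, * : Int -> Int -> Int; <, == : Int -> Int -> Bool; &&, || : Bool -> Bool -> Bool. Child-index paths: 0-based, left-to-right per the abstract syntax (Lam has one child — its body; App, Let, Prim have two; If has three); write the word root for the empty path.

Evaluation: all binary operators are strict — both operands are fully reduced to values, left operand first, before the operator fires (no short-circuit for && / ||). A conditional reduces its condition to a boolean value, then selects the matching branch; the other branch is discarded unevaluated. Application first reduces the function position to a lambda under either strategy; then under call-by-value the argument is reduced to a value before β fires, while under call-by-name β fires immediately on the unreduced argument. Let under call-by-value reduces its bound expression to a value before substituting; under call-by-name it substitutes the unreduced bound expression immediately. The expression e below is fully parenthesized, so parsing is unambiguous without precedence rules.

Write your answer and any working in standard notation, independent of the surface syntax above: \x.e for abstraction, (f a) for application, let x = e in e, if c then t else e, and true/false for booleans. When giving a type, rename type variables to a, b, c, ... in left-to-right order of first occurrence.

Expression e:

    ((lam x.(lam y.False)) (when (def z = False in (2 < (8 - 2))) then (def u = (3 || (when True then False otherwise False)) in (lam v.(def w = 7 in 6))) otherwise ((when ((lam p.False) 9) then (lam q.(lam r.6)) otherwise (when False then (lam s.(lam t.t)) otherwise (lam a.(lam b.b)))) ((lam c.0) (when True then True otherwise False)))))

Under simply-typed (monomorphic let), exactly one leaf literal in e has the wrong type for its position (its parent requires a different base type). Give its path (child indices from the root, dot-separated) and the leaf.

Answer: 1.1.0.0 : 3

Working:
\y._ : b -> Bool
\x._ : a -> b -> Bool
let z : Bool
  unify Int ~ Int
  unify Int ~ Int
  unify Int ~ Int
  unify Int ~ Int
  unify Bool ~ Bool
  unify Int ~ Bool
  FAIL: mismatch Int ~ Bool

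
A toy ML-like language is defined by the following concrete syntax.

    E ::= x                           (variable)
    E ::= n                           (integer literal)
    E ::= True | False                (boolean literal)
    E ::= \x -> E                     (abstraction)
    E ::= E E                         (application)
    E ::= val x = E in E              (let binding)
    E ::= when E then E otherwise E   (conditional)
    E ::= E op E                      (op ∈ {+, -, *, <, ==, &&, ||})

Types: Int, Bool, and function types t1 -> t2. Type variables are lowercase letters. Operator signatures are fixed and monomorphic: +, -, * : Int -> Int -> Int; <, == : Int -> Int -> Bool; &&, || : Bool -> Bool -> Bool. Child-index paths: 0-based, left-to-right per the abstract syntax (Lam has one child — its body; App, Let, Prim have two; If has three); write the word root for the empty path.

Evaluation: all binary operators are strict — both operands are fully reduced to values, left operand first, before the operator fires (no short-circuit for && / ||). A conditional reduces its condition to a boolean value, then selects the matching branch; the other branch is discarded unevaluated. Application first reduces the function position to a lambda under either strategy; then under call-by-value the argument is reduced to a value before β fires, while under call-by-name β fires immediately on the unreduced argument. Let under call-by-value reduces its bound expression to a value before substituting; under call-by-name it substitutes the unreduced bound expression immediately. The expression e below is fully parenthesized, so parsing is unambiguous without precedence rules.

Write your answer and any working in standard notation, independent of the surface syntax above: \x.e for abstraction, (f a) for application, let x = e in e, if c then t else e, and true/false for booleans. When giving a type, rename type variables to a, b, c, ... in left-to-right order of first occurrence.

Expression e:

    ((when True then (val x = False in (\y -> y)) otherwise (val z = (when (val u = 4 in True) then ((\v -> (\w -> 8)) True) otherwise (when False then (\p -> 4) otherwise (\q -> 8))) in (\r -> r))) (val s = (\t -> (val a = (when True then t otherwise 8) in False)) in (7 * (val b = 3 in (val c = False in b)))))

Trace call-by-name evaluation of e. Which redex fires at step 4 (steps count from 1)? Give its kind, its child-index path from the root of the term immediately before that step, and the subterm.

Answer: let at root : (let s = (\t.(let a = (if true then t else 8) in false)) in (7 * (let b = 3 in (let c = false in b))))

Working:
step 0: ((if true then (let x = false in (\y.y)) else (let z = (if (let u = 4 in true) then ((\v.(\w.8)) true) else (if false then (\p.4) else (\q.8))) in (\r.r))) (let s = (\t.(let a = (if true then t else 8) in false)) in (7 * (let b = 3 in (let c = false in b)))))
step 1: [if@0] ((let x = false in (\y.y)) (let s = (\t.(let a = (if true then t else 8) in false)) in (7 * (let b = 3 in (let c = false in b)))))
step 2: [let@0] ((\y.y) (let s = (\t.(let a = (if true then t else 8) in false)) in (7 * (let b = 3 in (let c = false in b)))))
step 3: [beta@root] (let s = (\t.(let a = (if true then t else 8) in false)) in (7 * (let b = 3 in (let c = false in b))))
step 4: [let@root] (7 * (let b = 3 in (let c = false in b)))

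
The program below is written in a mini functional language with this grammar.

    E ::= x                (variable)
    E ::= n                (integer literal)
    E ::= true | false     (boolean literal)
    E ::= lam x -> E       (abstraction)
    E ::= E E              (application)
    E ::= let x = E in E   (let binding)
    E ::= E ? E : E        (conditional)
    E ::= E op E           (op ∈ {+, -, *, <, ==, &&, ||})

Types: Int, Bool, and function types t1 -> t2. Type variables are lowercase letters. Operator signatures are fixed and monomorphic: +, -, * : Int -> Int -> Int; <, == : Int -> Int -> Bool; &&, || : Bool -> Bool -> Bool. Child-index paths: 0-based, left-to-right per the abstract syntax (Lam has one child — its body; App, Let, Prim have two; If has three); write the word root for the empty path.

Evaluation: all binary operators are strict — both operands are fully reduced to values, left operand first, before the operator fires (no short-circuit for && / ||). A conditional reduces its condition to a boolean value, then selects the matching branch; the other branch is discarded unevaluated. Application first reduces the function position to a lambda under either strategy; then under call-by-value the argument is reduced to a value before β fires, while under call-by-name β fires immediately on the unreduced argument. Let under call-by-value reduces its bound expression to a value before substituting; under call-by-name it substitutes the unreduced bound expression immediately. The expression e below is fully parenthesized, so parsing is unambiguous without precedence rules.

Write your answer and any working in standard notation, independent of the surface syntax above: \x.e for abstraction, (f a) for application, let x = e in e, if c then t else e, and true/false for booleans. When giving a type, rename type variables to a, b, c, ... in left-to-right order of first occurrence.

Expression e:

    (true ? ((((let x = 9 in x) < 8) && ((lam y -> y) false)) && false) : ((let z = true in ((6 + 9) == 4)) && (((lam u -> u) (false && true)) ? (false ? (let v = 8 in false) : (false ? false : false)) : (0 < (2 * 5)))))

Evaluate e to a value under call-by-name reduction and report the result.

Answer: false

Derivation:
step 0: (if true then ((((let x = 9 in x) < 8) && ((\y.y) false)) && false) else ((let z = true in ((6 + 9) == 4)) && (if ((\u.u) (false && true)) then (if false then (let v = 8 in false) else (if false then false else false)) else (0 < (2 * 5)))))
step 1: [if@root] ((((let x = 9 in x) < 8) && ((\y.y) false)) && false)
step 2: [let@0.0.0] (((9 < 8) && ((\y.y) false)) && false)
step 3: [delta@0.0] ((false && ((\y.y) false)) && false)
step 4: [beta@0.1] ((false && false) && false)
step 5: [delta@0] (false && false)
step 6: [delta@root] false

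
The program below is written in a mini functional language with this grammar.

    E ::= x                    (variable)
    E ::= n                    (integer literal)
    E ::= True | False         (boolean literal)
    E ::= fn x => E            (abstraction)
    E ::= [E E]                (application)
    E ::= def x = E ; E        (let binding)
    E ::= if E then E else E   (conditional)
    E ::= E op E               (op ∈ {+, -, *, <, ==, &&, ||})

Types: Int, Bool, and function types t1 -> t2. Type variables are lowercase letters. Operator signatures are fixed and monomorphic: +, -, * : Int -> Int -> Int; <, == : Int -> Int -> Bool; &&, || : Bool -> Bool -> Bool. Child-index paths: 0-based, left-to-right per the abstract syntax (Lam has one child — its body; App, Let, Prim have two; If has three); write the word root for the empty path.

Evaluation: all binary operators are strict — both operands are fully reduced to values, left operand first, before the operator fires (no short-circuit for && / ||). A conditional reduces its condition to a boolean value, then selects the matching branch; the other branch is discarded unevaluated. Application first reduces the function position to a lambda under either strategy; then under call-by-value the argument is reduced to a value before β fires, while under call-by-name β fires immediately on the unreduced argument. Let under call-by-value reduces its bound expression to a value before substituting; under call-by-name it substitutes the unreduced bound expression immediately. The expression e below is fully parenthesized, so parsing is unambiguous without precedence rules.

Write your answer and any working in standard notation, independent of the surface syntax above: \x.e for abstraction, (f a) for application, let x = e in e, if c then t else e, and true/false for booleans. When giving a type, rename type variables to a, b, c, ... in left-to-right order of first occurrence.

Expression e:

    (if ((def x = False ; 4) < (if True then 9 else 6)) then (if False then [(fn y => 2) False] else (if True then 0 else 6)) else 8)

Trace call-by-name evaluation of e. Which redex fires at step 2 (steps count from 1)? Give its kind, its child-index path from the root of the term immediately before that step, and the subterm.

Answer: if at 0.1 : (if true then 9 else 6)

Trace:
step 0: (if ((let x = false in 4) < (if true then 9 else 6)) then (if false then ((\y.2) false) else (if true then 0 else 6)) else 8)
step 1: [let@0.0] (if (4 < (if true then 9 else 6)) then (if false then ((\y.2) false) else (if true then 0 else 6)) else 8)
step 2: [if@0.1] (if (4 < 9) then (if false then ((\y.2) false) else (if true then 0 else 6)) else 8)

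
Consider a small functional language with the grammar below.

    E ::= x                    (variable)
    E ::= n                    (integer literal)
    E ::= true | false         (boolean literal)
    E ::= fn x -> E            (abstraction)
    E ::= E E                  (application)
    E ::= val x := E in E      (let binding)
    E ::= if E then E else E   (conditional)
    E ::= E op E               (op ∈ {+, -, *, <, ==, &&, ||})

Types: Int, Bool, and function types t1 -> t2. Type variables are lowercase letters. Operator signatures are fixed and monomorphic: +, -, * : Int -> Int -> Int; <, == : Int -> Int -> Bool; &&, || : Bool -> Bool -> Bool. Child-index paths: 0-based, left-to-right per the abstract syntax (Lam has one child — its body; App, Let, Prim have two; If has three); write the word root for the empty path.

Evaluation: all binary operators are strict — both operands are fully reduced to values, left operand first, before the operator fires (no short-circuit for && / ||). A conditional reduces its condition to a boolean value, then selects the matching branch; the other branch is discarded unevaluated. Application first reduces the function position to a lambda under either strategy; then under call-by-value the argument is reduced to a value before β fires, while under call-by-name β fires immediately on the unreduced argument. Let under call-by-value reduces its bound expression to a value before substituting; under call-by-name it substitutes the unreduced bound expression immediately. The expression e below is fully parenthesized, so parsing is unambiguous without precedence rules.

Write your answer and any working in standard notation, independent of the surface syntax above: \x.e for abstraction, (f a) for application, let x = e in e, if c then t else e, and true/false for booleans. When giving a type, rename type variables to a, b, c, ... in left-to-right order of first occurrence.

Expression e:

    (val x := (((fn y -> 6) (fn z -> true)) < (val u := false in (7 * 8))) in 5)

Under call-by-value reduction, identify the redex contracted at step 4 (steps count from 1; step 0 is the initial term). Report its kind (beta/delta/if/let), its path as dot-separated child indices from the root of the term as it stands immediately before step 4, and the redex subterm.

Answer: delta at 0 : (6 < 56)

Working:
step 0: (let x = (((\y.6) (\z.true)) < (let u = false in (7 * 8))) in 5)
step 1: [beta@0.0] (let x = (6 < (let u = false in (7 * 8))) in 5)
step 2: [let@0.1] (let x = (6 < (7 * 8)) in 5)
step 3: [delta@0.1] (let x = (6 < 56) in 5)
step 4: [delta@0] (let x = true in 5)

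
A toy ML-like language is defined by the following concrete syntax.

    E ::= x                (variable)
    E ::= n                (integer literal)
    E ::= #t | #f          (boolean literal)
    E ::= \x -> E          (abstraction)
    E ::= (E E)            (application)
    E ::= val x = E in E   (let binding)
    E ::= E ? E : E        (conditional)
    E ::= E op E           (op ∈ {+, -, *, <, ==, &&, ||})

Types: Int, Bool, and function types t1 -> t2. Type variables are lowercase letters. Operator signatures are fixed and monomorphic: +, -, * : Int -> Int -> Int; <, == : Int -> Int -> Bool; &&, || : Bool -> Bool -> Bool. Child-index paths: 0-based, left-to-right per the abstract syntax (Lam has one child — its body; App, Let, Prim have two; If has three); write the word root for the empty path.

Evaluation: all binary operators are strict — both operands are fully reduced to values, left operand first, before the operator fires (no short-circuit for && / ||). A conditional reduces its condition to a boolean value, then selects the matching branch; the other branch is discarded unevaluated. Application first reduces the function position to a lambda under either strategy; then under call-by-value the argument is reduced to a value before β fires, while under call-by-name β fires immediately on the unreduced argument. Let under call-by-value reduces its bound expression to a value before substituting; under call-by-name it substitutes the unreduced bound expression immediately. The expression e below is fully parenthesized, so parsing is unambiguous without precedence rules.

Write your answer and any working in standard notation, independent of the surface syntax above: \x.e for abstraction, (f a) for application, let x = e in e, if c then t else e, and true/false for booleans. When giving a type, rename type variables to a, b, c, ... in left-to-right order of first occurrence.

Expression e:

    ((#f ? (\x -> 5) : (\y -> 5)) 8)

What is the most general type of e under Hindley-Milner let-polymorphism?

Answer: Int

Derivation:
  unify Bool ~ Bool
\x._ : a -> Int
\y._ : b -> Int
  unify a -> Int ~ b -> Int
  unify a ~ b
  unify Int ~ Int
  unify b -> Int ~ Int -> c
  unify b ~ Int
  unify Int ~ c
_ _ : Int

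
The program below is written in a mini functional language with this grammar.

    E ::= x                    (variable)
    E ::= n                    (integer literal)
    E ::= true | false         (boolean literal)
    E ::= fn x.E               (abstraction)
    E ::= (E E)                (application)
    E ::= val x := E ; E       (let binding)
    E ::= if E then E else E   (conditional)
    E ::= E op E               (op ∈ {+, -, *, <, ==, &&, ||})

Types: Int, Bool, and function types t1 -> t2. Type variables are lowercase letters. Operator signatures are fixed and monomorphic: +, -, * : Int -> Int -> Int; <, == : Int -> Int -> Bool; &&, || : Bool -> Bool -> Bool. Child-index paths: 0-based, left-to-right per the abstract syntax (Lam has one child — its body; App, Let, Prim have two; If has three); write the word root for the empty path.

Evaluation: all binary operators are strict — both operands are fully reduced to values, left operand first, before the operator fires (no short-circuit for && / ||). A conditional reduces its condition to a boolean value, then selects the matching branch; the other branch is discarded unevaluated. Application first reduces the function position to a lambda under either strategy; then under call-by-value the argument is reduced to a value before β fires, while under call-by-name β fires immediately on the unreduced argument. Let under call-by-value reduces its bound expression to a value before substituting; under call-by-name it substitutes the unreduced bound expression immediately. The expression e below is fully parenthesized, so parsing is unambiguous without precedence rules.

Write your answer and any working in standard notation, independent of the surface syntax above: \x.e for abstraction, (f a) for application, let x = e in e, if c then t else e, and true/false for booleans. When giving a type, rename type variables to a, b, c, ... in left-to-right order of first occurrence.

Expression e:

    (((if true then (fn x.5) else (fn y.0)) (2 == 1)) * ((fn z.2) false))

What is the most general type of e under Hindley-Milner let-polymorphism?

Answer: Int

Derivation:
  unify Bool ~ Bool
\x._ : a -> Int
\y._ : b -> Int
  unify a -> Int ~ b -> Int
  unify a ~ b
  unify Int ~ Int
  unify Int ~ Int
  unify Int ~ Int
  unify b -> Int ~ Bool -> c
  unify b ~ Bool
  unify Int ~ c
_ _ : Int
  unify Int ~ Int
\z._ : d -> Int
  unify d -> Int ~ Bool -> e
  unify d ~ Bool
  unify Int ~ e
_ _ : Int
  unify Int ~ Int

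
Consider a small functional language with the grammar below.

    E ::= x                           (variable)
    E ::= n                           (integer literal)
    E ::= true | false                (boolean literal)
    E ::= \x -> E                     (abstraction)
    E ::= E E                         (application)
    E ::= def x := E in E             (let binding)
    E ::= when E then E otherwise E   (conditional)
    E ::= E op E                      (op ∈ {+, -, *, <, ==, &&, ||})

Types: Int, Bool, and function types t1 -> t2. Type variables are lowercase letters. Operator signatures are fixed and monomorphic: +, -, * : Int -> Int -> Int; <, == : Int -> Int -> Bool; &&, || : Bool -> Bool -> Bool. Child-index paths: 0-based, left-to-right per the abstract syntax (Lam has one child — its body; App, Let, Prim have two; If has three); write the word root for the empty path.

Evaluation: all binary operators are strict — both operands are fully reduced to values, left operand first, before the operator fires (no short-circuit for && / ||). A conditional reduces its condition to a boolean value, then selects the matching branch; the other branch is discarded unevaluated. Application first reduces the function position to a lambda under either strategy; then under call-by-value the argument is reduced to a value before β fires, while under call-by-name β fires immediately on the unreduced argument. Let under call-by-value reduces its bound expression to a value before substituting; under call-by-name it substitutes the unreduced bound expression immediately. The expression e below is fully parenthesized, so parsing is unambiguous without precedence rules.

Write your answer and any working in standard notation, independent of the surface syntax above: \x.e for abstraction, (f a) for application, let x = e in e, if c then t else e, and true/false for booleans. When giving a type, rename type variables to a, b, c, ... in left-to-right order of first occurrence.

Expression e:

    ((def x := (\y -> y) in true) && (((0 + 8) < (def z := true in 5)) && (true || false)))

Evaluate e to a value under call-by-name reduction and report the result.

Answer: false

Working:
step 0: ((let x = (\y.y) in true) && (((0 + 8) < (let z = true in 5)) && (true || false)))
step 1: [let@0] (true && (((0 + 8) < (let z = true in 5)) && (true || false)))
step 2: [delta@1.0.0] (true && ((8 < (let z = true in 5)) && (true || false)))
step 3: [let@1.0.1] (true && ((8 < 5) && (true || false)))
step 4: [delta@1.0] (true && (false && (true || false)))
step 5: [delta@1.1] (true && (false && true))
step 6: [delta@1] (true && false)
step 7: [delta@root] false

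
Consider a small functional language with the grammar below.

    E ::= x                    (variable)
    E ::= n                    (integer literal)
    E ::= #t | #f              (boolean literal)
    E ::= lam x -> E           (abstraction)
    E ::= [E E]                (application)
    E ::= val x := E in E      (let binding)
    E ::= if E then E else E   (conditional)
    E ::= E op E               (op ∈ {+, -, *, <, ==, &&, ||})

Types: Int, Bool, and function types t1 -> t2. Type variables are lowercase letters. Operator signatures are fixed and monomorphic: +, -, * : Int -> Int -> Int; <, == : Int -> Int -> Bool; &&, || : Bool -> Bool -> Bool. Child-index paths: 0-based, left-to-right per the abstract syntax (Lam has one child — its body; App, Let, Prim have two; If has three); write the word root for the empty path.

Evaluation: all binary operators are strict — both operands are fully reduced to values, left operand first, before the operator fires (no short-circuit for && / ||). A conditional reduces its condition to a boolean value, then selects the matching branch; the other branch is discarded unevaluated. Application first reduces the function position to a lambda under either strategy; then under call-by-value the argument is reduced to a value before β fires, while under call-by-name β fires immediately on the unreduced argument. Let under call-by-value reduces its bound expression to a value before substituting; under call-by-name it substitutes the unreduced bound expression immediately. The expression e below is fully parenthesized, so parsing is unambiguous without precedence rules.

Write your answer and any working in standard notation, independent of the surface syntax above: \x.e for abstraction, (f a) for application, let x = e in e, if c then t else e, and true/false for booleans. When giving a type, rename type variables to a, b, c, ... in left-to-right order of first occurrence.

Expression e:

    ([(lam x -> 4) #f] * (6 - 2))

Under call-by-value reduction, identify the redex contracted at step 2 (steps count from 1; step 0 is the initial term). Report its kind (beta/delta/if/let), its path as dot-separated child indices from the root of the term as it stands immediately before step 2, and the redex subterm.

Derivation:
step 0: (((\x.4) false) * (6 - 2))
step 1: [beta@0] (4 * (6 - 2))
step 2: [delta@1] (4 * 4)

Answer: delta at 1 : (6 - 2)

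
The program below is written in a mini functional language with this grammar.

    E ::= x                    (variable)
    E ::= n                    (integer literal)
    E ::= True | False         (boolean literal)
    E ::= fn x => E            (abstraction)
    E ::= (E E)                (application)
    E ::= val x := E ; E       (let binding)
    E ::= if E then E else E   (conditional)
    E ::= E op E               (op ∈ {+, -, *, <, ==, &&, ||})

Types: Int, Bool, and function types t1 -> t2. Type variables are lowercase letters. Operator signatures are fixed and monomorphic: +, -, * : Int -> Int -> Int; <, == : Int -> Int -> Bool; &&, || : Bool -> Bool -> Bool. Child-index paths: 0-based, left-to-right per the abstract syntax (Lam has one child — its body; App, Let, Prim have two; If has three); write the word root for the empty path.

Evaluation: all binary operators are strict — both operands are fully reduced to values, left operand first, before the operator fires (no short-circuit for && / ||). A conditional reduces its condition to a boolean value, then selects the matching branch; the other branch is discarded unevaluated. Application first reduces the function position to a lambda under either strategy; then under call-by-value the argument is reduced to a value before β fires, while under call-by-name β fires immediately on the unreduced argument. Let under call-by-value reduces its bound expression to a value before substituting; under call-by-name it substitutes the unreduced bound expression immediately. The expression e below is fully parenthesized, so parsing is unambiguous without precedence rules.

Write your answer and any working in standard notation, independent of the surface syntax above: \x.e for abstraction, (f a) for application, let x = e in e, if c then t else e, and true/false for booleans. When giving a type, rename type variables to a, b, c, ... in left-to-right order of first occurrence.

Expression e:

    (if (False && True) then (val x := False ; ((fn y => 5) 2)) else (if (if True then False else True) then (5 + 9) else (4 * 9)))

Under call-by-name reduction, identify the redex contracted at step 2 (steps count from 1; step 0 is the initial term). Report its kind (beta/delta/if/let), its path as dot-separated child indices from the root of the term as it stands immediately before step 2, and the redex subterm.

Answer: if at root : (if false then (let x = false in ((\y.5) 2)) else (if (if true then false else true) then (5 + 9) else (4 * 9)))

Derivation:
step 0: (if (false && true) then (let x = false in ((\y.5) 2)) else (if (if true then false else true) then (5 + 9) else (4 * 9)))
step 1: [delta@0] (if false then (let x = false in ((\y.5) 2)) else (if (if true then false else true) then (5 + 9) else (4 * 9)))
step 2: [if@root] (if (if true then false else true) then (5 + 9) else (4 * 9))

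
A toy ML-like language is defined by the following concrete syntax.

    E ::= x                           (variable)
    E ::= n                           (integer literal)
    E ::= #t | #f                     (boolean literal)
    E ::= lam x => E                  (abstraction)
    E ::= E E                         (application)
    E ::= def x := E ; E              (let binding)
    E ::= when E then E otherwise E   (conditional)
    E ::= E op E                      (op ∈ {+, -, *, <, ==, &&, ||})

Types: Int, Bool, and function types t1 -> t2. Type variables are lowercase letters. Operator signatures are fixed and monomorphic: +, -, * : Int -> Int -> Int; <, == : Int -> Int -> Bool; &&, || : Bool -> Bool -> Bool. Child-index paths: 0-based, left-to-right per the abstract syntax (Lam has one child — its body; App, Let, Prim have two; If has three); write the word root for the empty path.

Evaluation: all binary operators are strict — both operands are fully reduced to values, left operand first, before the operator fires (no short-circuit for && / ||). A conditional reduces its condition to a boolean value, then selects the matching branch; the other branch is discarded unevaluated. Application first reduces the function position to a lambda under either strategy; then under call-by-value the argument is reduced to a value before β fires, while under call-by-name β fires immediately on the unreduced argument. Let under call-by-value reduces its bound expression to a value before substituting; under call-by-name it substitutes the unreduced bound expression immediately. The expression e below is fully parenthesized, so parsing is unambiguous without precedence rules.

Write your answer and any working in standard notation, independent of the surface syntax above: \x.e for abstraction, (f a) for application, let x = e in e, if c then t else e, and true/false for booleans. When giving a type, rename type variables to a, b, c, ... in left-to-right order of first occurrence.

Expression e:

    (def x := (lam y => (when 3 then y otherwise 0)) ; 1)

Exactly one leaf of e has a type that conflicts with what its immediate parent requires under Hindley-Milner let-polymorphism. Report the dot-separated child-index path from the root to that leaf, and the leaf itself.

Answer: 0.0.0 : 3

Derivation:
  unify Int ~ Bool
  FAIL: mismatch Int ~ Bool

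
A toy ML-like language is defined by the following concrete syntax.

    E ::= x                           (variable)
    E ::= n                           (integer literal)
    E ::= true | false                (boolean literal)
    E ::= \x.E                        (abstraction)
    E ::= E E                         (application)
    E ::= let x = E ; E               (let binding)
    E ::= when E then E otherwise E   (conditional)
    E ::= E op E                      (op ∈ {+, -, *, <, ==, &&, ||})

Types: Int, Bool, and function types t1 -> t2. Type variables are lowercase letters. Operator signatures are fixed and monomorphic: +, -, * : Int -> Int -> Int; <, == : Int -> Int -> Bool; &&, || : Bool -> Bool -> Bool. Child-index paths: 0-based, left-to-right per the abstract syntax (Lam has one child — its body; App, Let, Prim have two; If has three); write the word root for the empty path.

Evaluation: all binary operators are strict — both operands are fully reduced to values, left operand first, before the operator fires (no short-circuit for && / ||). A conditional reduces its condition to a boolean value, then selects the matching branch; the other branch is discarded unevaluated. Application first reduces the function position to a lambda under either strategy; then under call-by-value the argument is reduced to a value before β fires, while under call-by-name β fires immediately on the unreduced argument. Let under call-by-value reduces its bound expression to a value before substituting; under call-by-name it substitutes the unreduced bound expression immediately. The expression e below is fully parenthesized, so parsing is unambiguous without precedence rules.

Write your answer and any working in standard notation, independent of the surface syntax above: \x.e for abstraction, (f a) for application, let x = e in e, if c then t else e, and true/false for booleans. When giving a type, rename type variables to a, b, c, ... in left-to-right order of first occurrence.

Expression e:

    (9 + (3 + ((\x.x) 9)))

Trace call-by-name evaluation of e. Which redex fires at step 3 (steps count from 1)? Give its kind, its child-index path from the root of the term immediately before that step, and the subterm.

Answer: delta at root : (9 + 12)

Working:
step 0: (9 + (3 + ((\x.x) 9)))
step 1: [beta@1.1] (9 + (3 + 9))
step 2: [delta@1] (9 + 12)
step 3: [delta@root] 21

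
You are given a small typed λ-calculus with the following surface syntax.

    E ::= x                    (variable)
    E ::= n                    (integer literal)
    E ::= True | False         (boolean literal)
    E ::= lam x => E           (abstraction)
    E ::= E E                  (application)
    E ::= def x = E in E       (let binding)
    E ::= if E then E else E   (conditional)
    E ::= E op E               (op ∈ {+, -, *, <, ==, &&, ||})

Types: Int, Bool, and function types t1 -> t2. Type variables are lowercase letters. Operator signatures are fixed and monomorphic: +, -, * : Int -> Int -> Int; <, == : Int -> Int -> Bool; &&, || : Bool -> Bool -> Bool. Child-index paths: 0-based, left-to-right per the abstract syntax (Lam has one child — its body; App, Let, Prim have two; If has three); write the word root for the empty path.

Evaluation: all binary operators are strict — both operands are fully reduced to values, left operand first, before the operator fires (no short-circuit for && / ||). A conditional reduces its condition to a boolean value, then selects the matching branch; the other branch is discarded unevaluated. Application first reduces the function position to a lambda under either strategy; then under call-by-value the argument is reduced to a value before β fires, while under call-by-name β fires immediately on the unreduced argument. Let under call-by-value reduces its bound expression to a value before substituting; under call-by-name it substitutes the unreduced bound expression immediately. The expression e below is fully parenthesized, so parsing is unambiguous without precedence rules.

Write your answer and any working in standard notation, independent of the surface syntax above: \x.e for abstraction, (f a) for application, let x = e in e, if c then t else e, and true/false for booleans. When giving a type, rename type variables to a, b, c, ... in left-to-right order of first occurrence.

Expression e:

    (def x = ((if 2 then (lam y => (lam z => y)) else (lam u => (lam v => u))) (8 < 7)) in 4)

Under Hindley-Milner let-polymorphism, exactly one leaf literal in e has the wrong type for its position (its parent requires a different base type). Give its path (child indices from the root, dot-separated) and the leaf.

Working:
  unify Int ~ Bool
  FAIL: mismatch Int ~ Bool

Answer: 0.0.0 : 2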